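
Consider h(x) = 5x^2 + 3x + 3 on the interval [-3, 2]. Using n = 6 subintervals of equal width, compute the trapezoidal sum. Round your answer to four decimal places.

Δx = (2 − (-3))/6 = 5/6.
h(-3) = 39, h(-13/6) = 719/36, h(-4/3) = 71/9, h(-0.5) = 2.75, h(1/3) = 41/9, h(7/6) = 479/36, h(2) = 29.
T_6 = (Δx/2)·[h(x_0) + 2h(x_1) + ... + 2h(x_{5}) + h(x_6)].
Sum ≈ 68.7269.

68.7269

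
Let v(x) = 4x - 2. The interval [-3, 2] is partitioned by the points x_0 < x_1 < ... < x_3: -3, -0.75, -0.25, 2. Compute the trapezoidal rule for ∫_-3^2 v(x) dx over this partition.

Subinterval widths: 2.25, 0.5, 2.25.
v(-3) = -14, v(-0.75) = -5, v(-0.25) = -3, v(2) = 6.
On each subinterval the trapezoid contributes (Δx_i/2)·[v(x_{i-1}) + v(x_i)].
Sum = -20.

-20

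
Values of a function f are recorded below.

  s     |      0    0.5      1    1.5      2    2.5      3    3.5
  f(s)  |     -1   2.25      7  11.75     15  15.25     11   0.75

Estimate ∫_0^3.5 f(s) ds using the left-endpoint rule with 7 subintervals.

Δs = 0.5.
Sum = 0.5·[(-1) + 2.25 + 7 + 11.75 + 15 + 15.25 + 11] = 30.625.

30.625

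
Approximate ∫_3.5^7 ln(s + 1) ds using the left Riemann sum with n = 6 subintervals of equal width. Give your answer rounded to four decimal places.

6.1966

Δs = (7 − 3.5)/6 = 7/12.
Left endpoints: 3.5, 49/12, 14/3, 5.25, 35/6, 77/12.
f(3.5) ≈ 1.5041, f(49/12) ≈ 1.6260, f(14/3) ≈ 1.7346, f(5.25) ≈ 1.8326, f(35/6) ≈ 1.9218, f(77/12) ≈ 2.0037.
Sum = Δs · [f(3.5) + f(49/12) + f(14/3) + ...].
Sum ≈ 6.1966.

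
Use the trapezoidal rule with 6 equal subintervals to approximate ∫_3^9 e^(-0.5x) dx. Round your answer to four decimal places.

0.4328

Δx = (9 − 3)/6 = 1.
f(3) ≈ 0.2231, f(4) ≈ 0.1353, f(5) ≈ 0.0821, f(6) ≈ 0.0498, f(7) ≈ 0.0302, f(8) ≈ 0.0183, f(9) ≈ 0.0111.
T_6 = (Δx/2)·[f(x_0) + 2f(x_1) + ... + 2f(x_{5}) + f(x_6)].
Sum ≈ 0.4328.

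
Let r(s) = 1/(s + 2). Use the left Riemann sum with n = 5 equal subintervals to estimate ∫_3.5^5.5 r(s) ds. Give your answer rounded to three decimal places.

0.320

Δs = (5.5 − 3.5)/5 = 0.4.
Left endpoints: 3.5, 3.9, 4.3, 4.7, 5.1.
r(3.5) = 2/11, r(3.9) = 10/59, r(4.3) = 10/63, r(4.7) = 10/67, r(5.1) = 10/71.
Sum = Δs · [r(3.5) + r(3.9) + r(4.3) + r(4.7) + r(5.1)].
Sum ≈ 0.320.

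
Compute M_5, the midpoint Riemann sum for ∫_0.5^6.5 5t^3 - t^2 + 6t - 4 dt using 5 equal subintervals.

2204.67

Δt = (6.5 − 0.5)/5 = 1.2.
Midpoints: 1.1, 2.3, 3.5, 4.7, 5.9.
f(1.1) = 8.045, f(2.3) = 65.345, f(3.5) = 219.125, f(4.7) = 521.225, f(5.9) = 1023.485.
Sum = Δt · [f(1.1) + f(2.3) + f(3.5) + f(4.7) + f(5.9)].
Sum = 2204.67.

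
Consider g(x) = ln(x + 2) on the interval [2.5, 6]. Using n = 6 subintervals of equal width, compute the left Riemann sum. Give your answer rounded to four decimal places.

6.1966

Δx = (6 − 2.5)/6 = 7/12.
Left endpoints: 2.5, 37/12, 11/3, 4.25, 29/6, 65/12.
g(2.5) ≈ 1.5041, g(37/12) ≈ 1.6260, g(11/3) ≈ 1.7346, g(4.25) ≈ 1.8326, g(29/6) ≈ 1.9218, g(65/12) ≈ 2.0037.
Sum = Δx · [g(2.5) + g(37/12) + g(11/3) + ...].
Sum ≈ 6.1966.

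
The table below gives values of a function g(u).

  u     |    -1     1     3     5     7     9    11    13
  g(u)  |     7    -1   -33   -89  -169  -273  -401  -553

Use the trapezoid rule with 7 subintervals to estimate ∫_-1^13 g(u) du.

Δu = 2.
T_7 = (2/2)·[7 + 2·(-1) + 2·(-33) + 2·(-89) + 2·(-169) + 2·(-273) + 2·(-401) + (-553)] = -2478.

-2478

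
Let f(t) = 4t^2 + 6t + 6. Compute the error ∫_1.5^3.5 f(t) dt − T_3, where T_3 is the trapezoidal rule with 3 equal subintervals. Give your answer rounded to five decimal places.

Exact integral: ∫_1.5^3.5 f(t) dt ≈ 94.6666667.
T_3 ≈ 95.2592593.
Error ≈ 94.6666667 − 95.2592593 ≈ -0.59259.

-0.59259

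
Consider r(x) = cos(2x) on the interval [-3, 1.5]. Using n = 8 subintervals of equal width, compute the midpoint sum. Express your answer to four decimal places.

Δx = (1.5 − (-3))/8 = 0.5625.
Midpoints: -2.71875, -2.15625, -1.59375, -1.03125, -0.46875, 0.09375, 0.65625, 1.21875.
r(-2.71875) ≈ 0.6632, r(-2.15625) ≈ -0.3893, r(-1.59375) ≈ -0.9989, r(-1.03125) ≈ -0.4721, r(-0.46875) ≈ 0.5918, r(0.09375) ≈ 0.9825, r(0.65625) ≈ 0.2554, r(1.21875) ≈ -0.7622.
Sum = Δx · [r(-2.71875) + r(-2.15625) + r(-1.59375) + ...].
Sum ≈ -0.0729.

-0.0729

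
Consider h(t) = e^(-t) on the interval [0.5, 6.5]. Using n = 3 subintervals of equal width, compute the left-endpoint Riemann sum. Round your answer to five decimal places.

1.39945

Δt = (6.5 − 0.5)/3 = 2.
Left endpoints: 0.5, 2.5, 4.5.
h(0.5) ≈ 0.60653, h(2.5) ≈ 0.08208, h(4.5) ≈ 0.01111.
Sum = Δt · [h(0.5) + h(2.5) + h(4.5)].
Sum ≈ 1.39945.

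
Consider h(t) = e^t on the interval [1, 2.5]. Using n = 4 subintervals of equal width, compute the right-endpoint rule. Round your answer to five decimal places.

11.34940

Δt = (2.5 − 1)/4 = 0.375.
Right endpoints: 1.375, 1.75, 2.125, 2.5.
h(1.375) ≈ 3.95508, h(1.75) ≈ 5.75460, h(2.125) ≈ 8.37290, h(2.5) ≈ 12.18249.
Sum = Δt · [h(1.375) + h(1.75) + h(2.125) + h(2.5)].
Sum ≈ 11.34940.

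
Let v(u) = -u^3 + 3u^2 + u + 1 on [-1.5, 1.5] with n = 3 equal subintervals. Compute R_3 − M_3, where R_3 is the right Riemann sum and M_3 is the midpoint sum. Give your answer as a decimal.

R_3 = 9.375.
M_3 = 9.
R_3 − M_3 = 0.375.

0.375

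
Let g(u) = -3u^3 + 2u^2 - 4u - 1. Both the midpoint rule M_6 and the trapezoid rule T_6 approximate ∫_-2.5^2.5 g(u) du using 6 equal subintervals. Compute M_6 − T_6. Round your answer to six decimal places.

-1.736111

M_6 ≈ 15.25462963.
T_6 ≈ 16.99074074.
M_6 − T_6 ≈ -1.736111.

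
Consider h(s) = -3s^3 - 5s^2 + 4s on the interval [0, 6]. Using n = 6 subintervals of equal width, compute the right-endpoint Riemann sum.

Δs = (6 − 0)/6 = 1.
Right endpoints: 1, 2, 3, 4, 5, 6.
h(1) = -4, h(2) = -36, h(3) = -114, h(4) = -256, h(5) = -480, h(6) = -804.
Sum = Δs · [h(1) + h(2) + h(3) + ...].
Sum = -1694.

-1694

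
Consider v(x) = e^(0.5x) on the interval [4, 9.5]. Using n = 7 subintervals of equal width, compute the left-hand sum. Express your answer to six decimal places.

176.661139

Δx = (9.5 − 4)/7 = 11/14.
Left endpoints: 4, 67/14, 39/7, 89/14, 50/7, 111/14, 61/7.
v(4) ≈ 7.389056, v(67/14) ≈ 10.944720, v(39/7) ≈ 16.211393, v(89/14) ≈ 24.012426, v(50/7) ≈ 35.567367, v(111/14) ≈ 52.682626, v(61/7) ≈ 78.033862.
Sum = Δx · [v(4) + v(67/14) + v(39/7) + ...].
Sum ≈ 176.661139.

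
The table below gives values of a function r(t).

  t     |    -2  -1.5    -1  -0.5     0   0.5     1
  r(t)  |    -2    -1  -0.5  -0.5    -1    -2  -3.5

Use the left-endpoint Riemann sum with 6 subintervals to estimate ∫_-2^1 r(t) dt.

-3.5

Δt = 0.5.
Sum = 0.5·[(-2) + (-1) + (-0.5) + (-0.5) + (-1) + (-2)] = -3.5.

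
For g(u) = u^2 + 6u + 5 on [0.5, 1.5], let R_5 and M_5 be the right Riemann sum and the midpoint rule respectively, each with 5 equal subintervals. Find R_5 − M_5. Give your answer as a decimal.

R_5 = 12.89.
M_5 = 12.08.
R_5 − M_5 = 0.81.

0.81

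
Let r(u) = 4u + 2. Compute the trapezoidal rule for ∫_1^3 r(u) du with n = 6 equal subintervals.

20

Δu = (3 − 1)/6 = 1/3.
r(1) = 6, r(4/3) = 22/3, r(5/3) = 26/3, r(2) = 10, r(7/3) = 34/3, r(8/3) = 38/3, r(3) = 14.
T_6 = (Δu/2)·[r(u_0) + 2r(u_1) + ... + 2r(u_{5}) + r(u_6)].
Sum = 20.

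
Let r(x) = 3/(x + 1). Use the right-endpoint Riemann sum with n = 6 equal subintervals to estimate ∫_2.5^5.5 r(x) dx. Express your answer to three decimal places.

Δx = (5.5 − 2.5)/6 = 0.5.
Right endpoints: 3, 3.5, 4, 4.5, 5, 5.5.
r(3) = 0.75, r(3.5) = 2/3, r(4) = 0.6, r(4.5) = 6/11, r(5) = 0.5, r(5.5) = 6/13.
Sum = Δx · [r(3) + r(3.5) + r(4) + ...].
Sum ≈ 1.762.

1.762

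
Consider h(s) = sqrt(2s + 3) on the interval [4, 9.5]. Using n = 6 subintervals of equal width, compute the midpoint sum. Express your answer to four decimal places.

Δs = (9.5 − 4)/6 = 11/12.
Midpoints: 107/24, 5.375, 151/24, 173/24, 8.125, 217/24.
h(107/24) ≈ 3.4521, h(5.375) ≈ 3.7081, h(151/24) ≈ 3.9476, h(173/24) ≈ 4.1733, h(8.125) ≈ 4.3875, h(217/24) ≈ 4.5917.
Sum = Δs · [h(107/24) + h(5.375) + h(151/24) + ...].
Sum ≈ 22.2385.

22.2385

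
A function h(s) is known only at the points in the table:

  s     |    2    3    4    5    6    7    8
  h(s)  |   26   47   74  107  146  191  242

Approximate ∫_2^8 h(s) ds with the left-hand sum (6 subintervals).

Δs = 1.
Sum = 1·[26 + 47 + 74 + 107 + 146 + 191] = 591.

591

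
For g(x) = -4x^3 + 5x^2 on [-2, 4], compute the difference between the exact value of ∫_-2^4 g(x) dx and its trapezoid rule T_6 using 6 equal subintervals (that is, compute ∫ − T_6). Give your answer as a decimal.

7

Exact integral: ∫_-2^4 g(x) dx = -120.
T_6 = -127.
Error = -120 − (-127) = 7.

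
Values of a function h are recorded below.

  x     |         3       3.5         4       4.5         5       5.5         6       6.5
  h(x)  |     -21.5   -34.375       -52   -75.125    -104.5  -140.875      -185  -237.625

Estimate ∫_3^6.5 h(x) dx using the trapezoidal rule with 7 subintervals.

-360.71875

Δx = 0.5.
T_7 = (0.5/2)·[(-21.5) + 2·(-34.375) + 2·(-52) + 2·(-75.125) + 2·(-104.5) + 2·(-140.875) + 2·(-185) + (-237.625)] = -360.71875.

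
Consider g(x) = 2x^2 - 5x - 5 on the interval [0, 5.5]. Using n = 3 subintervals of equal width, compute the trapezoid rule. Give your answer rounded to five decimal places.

13.95370

Δx = (5.5 − 0)/3 = 11/6.
g(0) = -5, g(11/6) = -67/9, g(11/3) = 32/9, g(5.5) = 28.
T_3 = (Δx/2)·[g(x_0) + 2g(x_1) + 2g(x_2) + g(x_3)].
Sum ≈ 13.95370.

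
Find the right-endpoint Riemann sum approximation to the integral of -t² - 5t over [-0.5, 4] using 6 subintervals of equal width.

-75.515625

Δt = (4 − (-0.5))/6 = 0.75.
Right endpoints: 0.25, 1, 1.75, 2.5, 3.25, 4.
f(0.25) = -1.3125, f(1) = -6, f(1.75) = -11.8125, f(2.5) = -18.75, f(3.25) = -26.8125, f(4) = -36.
Sum = Δt · [f(0.25) + f(1) + f(1.75) + ...].
Sum = -75.515625.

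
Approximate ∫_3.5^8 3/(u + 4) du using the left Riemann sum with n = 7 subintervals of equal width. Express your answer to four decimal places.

Δu = (8 − 3.5)/7 = 9/14.
Left endpoints: 3.5, 29/7, 67/14, 38/7, 85/14, 47/7, 103/14.
f(3.5) = 0.4, f(29/7) = 7/19, f(67/14) = 14/41, f(38/7) = 7/22, f(85/14) = 14/47, f(47/7) = 0.28, f(103/14) = 14/53.
Sum = Δu · [f(3.5) + f(29/7) + f(67/14) + ...].
Sum ≈ 1.4593.

1.4593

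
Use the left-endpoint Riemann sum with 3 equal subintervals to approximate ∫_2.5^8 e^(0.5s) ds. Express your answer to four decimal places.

Δs = (8 − 2.5)/3 = 11/6.
Left endpoints: 2.5, 13/3, 37/6.
f(2.5) ≈ 3.4903, f(13/3) ≈ 8.7291, f(37/6) ≈ 21.8311.
Sum = Δs · [f(2.5) + f(13/3) + f(37/6)].
Sum ≈ 62.4260.

62.4260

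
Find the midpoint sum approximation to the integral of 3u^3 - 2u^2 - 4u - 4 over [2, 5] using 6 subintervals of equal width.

Δu = (5 − 2)/6 = 0.5.
Midpoints: 2.25, 2.75, 3.25, 3.75, 4.25, 4.75.
f(2.25) = 11.046875, f(2.75) = 32.265625, f(3.25) = 64.859375, f(3.75) = 111.078125, f(4.25) = 173.171875, f(4.75) = 253.390625.
Sum = Δu · [f(2.25) + f(2.75) + f(3.25) + ...].
Sum = 322.90625.

322.90625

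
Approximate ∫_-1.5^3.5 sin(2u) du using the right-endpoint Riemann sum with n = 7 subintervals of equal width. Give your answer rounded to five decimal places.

-0.43332

Δu = (3.5 − (-1.5))/7 = 5/7.
Right endpoints: -11/14, -1/14, 9/14, 19/14, 29/14, 39/14, 3.5.
f(-11/14) ≈ -1.00000, f(-1/14) ≈ -0.14237, f(9/14) ≈ 0.95964, f(19/14) ≈ 0.41442, f(29/14) ≈ -0.84215, f(39/14) ≈ -0.65317, f(3.5) ≈ 0.65699.
Sum = Δu · [f(-11/14) + f(-1/14) + f(9/14) + ...].
Sum ≈ -0.43332.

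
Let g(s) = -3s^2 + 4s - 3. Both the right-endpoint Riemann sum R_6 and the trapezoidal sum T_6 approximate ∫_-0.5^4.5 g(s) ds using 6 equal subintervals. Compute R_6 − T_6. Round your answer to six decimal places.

R_6 ≈ -84.65277778.
T_6 ≈ -67.98611111.
R_6 − T_6 ≈ -16.666667.

-16.666667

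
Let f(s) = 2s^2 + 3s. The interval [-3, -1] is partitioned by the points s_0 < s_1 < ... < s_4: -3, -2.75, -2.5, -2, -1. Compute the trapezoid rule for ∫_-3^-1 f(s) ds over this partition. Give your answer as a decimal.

5.71875

Subinterval widths: 0.25, 0.25, 0.5, 1.
f(-3) = 9, f(-2.75) = 6.875, f(-2.5) = 5, f(-2) = 2, f(-1) = -1.
On each subinterval the trapezoid contributes (Δs_i/2)·[f(s_{i-1}) + f(s_i)].
Sum = 5.71875.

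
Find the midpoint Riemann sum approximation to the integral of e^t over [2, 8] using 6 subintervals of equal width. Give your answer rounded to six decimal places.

Δt = (8 − 2)/6 = 1.
Midpoints: 2.5, 3.5, 4.5, 5.5, 6.5, 7.5.
f(2.5) ≈ 12.182494, f(3.5) ≈ 33.115452, f(4.5) ≈ 90.017131, f(5.5) ≈ 244.691932, f(6.5) ≈ 665.141633, f(7.5) ≈ 1808.042414.
Sum = Δt · [f(2.5) + f(3.5) + f(4.5) + ...].
Sum ≈ 2853.191057.

2853.191057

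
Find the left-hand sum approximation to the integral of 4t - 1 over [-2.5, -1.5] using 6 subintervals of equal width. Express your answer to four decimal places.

Δt = (-1.5 − (-2.5))/6 = 1/6.
Left endpoints: -2.5, -7/3, -13/6, -2, -11/6, -5/3.
f(-2.5) = -11, f(-7/3) = -31/3, f(-13/6) = -29/3, f(-2) = -9, f(-11/6) = -25/3, f(-5/3) = -23/3.
Sum = Δt · [f(-2.5) + f(-7/3) + f(-13/6) + ...].
Sum ≈ -9.3333.

-9.3333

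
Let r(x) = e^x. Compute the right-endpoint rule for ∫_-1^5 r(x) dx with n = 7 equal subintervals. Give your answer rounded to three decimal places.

Δx = (5 − (-1))/7 = 6/7.
Right endpoints: -1/7, 5/7, 11/7, 17/7, 23/7, 29/7, 5.
r(-1/7) ≈ 0.867, r(5/7) ≈ 2.043, r(11/7) ≈ 4.814, r(17/7) ≈ 11.343, r(23/7) ≈ 26.728, r(29/7) ≈ 62.983, r(5) ≈ 148.413.
Sum = Δx · [r(-1/7) + r(5/7) + r(11/7) + ...].
Sum ≈ 220.448.

220.448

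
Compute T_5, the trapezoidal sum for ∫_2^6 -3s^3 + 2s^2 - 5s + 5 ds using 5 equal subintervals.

Δs = (6 − 2)/5 = 0.8.
f(2) = -21, f(2.8) = -59.176, f(3.6) = -127.048, f(4.4) = -233.832, f(5.2) = -388.744, f(6) = -601.
T_5 = (Δs/2)·[f(s_0) + 2f(s_1) + ... + 2f(s_{4}) + f(s_5)].
Sum = -895.84.

-895.84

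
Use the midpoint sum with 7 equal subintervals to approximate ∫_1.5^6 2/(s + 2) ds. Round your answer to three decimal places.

Δs = (6 − 1.5)/7 = 9/14.
Midpoints: 51/28, 69/28, 87/28, 3.75, 123/28, 141/28, 159/28.
f(51/28) = 56/107, f(69/28) = 0.448, f(87/28) = 56/143, f(3.75) = 8/23, f(123/28) = 56/179, f(141/28) = 56/197, f(159/28) = 56/215.
Sum = Δs · [f(51/28) + f(69/28) + f(87/28) + ...].
Sum ≈ 1.651.

1.651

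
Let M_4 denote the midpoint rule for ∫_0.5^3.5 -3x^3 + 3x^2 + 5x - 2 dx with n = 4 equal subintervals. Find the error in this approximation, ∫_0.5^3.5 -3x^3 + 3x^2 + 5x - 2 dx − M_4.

-2.109375

Exact integral: ∫_0.5^3.5 f(x) dx = -45.75.
M_4 = -43.640625.
Error = -45.75 − (-43.640625) = -2.109375.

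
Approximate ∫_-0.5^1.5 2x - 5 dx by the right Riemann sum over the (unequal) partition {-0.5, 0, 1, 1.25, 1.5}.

Subinterval widths: 0.5, 1, 0.25, 0.25.
Right endpoints: 0, 1, 1.25, 1.5.
f(0) = -5, f(1) = -3, f(1.25) = -2.5, f(1.5) = -2.
Sum = Σ Δx_i · f(x_i).
Sum = -6.625.

-6.625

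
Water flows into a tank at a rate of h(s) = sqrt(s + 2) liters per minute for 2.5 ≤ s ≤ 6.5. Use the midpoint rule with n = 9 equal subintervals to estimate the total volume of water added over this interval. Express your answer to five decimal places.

10.15760

Δs = (6.5 − 2.5)/9 = 4/9.
Midpoints: 49/18, 19/6, 65/18, 73/18, 4.5, 89/18, 97/18, 35/6, 113/18.
h(49/18) ≈ 2.17307, h(19/6) ≈ 2.27303, h(65/18) ≈ 2.36878, h(73/18) ≈ 2.46080, h(4.5) ≈ 2.54951, h(89/18) ≈ 2.63523, h(97/18) ≈ 2.71825, h(35/6) ≈ 2.79881, h(113/18) ≈ 2.87711.
Sum = Δs · [h(49/18) + h(19/6) + h(65/18) + ...].
Sum ≈ 10.15760.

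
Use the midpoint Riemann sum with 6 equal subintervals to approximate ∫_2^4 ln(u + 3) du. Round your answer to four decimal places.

Δu = (4 − 2)/6 = 1/3.
Midpoints: 13/6, 2.5, 17/6, 19/6, 3.5, 23/6.
f(13/6) ≈ 1.6422, f(2.5) ≈ 1.7047, f(17/6) ≈ 1.7636, f(19/6) ≈ 1.8192, f(3.5) ≈ 1.8718, f(23/6) ≈ 1.9218.
Sum = Δu · [f(13/6) + f(2.5) + f(17/6) + ...].
Sum ≈ 3.5744.

3.5744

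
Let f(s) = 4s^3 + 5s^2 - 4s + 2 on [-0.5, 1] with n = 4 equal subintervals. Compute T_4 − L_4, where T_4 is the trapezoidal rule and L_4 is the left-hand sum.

0.421875

T_4 = 4.59375.
L_4 = 4.171875.
T_4 − L_4 = 0.421875.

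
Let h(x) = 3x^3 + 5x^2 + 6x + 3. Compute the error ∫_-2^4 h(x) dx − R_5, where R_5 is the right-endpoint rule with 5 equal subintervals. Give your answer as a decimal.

Exact integral: ∫_-2^4 h(x) dx = 354.
R_5 = 561.36.
Error = 354 − 561.36 = -207.36.

-207.36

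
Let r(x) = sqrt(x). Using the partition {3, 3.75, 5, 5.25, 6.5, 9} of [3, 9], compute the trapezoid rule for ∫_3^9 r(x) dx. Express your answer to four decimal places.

14.5119

Subinterval widths: 0.75, 1.25, 0.25, 1.25, 2.5.
r(3) ≈ 1.7321, r(3.75) ≈ 1.9365, r(5) ≈ 2.2361, r(5.25) ≈ 2.2913, r(6.5) ≈ 2.5495, r(9) ≈ 3.0000.
On each subinterval the trapezoid contributes (Δx_i/2)·[r(x_{i-1}) + r(x_i)].
Sum ≈ 14.5119.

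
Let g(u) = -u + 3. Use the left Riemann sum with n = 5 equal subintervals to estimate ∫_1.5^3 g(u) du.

1.35

Δu = (3 − 1.5)/5 = 0.3.
Left endpoints: 1.5, 1.8, 2.1, 2.4, 2.7.
g(1.5) = 1.5, g(1.8) = 1.2, g(2.1) = 0.9, g(2.4) = 0.6, g(2.7) = 0.3.
Sum = Δu · [g(1.5) + g(1.8) + g(2.1) + g(2.4) + g(2.7)].
Sum = 1.35.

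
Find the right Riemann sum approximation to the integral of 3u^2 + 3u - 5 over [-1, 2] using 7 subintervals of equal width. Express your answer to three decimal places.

2.633

Δu = (2 − (-1))/7 = 3/7.
Right endpoints: -4/7, -1/7, 2/7, 5/7, 8/7, 11/7, 2.
f(-4/7) = -281/49, f(-1/7) = -263/49, f(2/7) = -191/49, f(5/7) = -65/49, f(8/7) = 115/49, f(11/7) = 349/49, f(2) = 13.
Sum = Δu · [f(-4/7) + f(-1/7) + f(2/7) + ...].
Sum ≈ 2.633.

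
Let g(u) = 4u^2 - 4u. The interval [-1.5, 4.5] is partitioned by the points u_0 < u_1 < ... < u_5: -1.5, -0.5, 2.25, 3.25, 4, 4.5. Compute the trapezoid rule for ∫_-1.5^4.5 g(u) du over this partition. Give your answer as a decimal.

105.5625

Subinterval widths: 1, 2.75, 1, 0.75, 0.5.
g(-1.5) = 15, g(-0.5) = 3, g(2.25) = 11.25, g(3.25) = 29.25, g(4) = 48, g(4.5) = 63.
On each subinterval the trapezoid contributes (Δu_i/2)·[g(u_{i-1}) + g(u_i)].
Sum = 105.5625.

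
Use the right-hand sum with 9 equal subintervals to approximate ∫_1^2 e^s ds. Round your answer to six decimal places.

Δs = (2 − 1)/9 = 1/9.
Right endpoints: 10/9, 11/9, 4/3, 13/9, 14/9, 5/3, 16/9, 17/9, 2.
f(10/9) ≈ 3.037732, f(11/9) ≈ 3.394723, f(4/3) ≈ 3.793668, f(13/9) ≈ 4.239496, f(14/9) ≈ 4.737718, f(5/3) ≈ 5.294490, f(16/9) ≈ 5.916694, f(17/9) ≈ 6.612018, f(2) ≈ 7.389056.
Sum = Δs · [f(10/9) + f(11/9) + f(4/3) + ...].
Sum ≈ 4.935066.

4.935066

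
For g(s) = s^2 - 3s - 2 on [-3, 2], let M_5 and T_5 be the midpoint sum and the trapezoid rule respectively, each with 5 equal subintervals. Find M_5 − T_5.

-1.25

M_5 = 8.75.
T_5 = 10.
M_5 − T_5 = -1.25.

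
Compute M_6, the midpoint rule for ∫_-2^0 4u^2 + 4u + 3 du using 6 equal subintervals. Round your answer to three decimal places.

8.593

Δu = (0 − (-2))/6 = 1/3.
Midpoints: -11/6, -1.5, -7/6, -5/6, -0.5, -1/6.
f(-11/6) = 82/9, f(-1.5) = 6, f(-7/6) = 34/9, f(-5/6) = 22/9, f(-0.5) = 2, f(-1/6) = 22/9.
Sum = Δu · [f(-11/6) + f(-1.5) + f(-7/6) + ...].
Sum ≈ 8.593.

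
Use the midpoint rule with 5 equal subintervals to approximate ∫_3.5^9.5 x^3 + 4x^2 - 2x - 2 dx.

Δx = (9.5 − 3.5)/5 = 1.2.
Midpoints: 4.1, 5.3, 6.5, 7.7, 8.9.
f(4.1) = 125.961, f(5.3) = 248.637, f(6.5) = 428.625, f(7.7) = 676.293, f(8.9) = 1002.009.
Sum = Δx · [f(4.1) + f(5.3) + f(6.5) + f(7.7) + f(8.9)].
Sum = 2977.83.

2977.83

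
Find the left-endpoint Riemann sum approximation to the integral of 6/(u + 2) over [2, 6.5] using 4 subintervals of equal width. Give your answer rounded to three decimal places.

Δu = (6.5 − 2)/4 = 1.125.
Left endpoints: 2, 3.125, 4.25, 5.375.
f(2) = 1.5, f(3.125) = 48/41, f(4.25) = 0.96, f(5.375) = 48/59.
Sum = Δu · [f(2) + f(3.125) + f(4.25) + f(5.375)].
Sum ≈ 5.000.

5.000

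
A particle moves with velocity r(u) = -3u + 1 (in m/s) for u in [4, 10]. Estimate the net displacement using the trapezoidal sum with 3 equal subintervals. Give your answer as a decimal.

Δu = (10 − 4)/3 = 2.
r(4) = -11, r(6) = -17, r(8) = -23, r(10) = -29.
T_3 = (Δu/2)·[r(u_0) + 2r(u_1) + 2r(u_2) + r(u_3)].
Sum = -120.

-120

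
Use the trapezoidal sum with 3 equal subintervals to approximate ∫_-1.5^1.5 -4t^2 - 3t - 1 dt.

Δt = (1.5 − (-1.5))/3 = 1.
f(-1.5) = -5.5, f(-0.5) = -0.5, f(0.5) = -3.5, f(1.5) = -14.5.
T_3 = (Δt/2)·[f(t_0) + 2f(t_1) + 2f(t_2) + f(t_3)].
Sum = -14.

-14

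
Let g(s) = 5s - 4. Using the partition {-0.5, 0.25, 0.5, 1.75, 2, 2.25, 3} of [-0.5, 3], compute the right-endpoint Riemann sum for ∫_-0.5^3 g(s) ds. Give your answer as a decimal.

15.0625

Subinterval widths: 0.75, 0.25, 1.25, 0.25, 0.25, 0.75.
Right endpoints: 0.25, 0.5, 1.75, 2, 2.25, 3.
g(0.25) = -2.75, g(0.5) = -1.5, g(1.75) = 4.75, g(2) = 6, g(2.25) = 7.25, g(3) = 11.
Sum = Σ Δs_i · g(s_i).
Sum = 15.0625.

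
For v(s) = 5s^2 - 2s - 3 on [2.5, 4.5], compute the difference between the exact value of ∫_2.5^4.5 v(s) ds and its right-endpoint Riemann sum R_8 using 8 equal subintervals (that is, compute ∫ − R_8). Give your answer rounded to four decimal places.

Exact integral: ∫_2.5^4.5 v(s) ds ≈ 105.833333.
R_8 = 114.1875.
Error ≈ 105.833333 − 114.1875 ≈ -8.3542.

-8.3542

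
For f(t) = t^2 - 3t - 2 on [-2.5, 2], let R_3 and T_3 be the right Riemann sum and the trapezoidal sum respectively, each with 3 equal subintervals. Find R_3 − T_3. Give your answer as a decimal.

-11.8125

R_3 = -7.875.
T_3 = 3.9375.
R_3 − T_3 = -11.8125.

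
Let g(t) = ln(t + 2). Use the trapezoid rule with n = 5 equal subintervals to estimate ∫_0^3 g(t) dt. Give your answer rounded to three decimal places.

3.652

Δt = (3 − 0)/5 = 0.6.
g(0) ≈ 0.693, g(0.6) ≈ 0.956, g(1.2) ≈ 1.163, g(1.8) ≈ 1.335, g(2.4) ≈ 1.482, g(3) ≈ 1.609.
T_5 = (Δt/2)·[g(t_0) + 2g(t_1) + ... + 2g(t_{4}) + g(t_5)].
Sum ≈ 3.652.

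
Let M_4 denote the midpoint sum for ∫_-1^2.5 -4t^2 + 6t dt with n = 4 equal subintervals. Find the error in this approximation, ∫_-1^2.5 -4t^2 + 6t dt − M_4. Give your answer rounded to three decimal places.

Exact integral: ∫_-1^2.5 f(t) dt ≈ -6.41667.
M_4 = -5.5234375.
Error ≈ -6.41667 − (-5.5234375) ≈ -0.893.

-0.893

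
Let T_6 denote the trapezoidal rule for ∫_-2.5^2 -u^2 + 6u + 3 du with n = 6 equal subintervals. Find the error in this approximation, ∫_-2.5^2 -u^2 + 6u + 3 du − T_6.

Exact integral: ∫_-2.5^2 f(u) du = -1.125.
T_6 = -1.546875.
Error = -1.125 − (-1.546875) = 0.421875.

0.421875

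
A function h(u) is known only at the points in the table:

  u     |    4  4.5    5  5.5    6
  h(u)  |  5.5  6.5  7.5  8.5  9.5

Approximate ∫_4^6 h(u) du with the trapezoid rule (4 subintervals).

Δu = 0.5.
T_4 = (0.5/2)·[5.5 + 2·6.5 + 2·7.5 + 2·8.5 + 9.5] = 15.

15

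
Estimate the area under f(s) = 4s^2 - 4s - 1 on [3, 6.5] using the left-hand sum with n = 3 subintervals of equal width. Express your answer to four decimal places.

193.9259

Δs = (6.5 − 3)/3 = 7/6.
Left endpoints: 3, 25/6, 16/3.
f(3) = 23, f(25/6) = 466/9, f(16/3) = 823/9.
Sum = Δs · [f(3) + f(25/6) + f(16/3)].
Sum ≈ 193.9259.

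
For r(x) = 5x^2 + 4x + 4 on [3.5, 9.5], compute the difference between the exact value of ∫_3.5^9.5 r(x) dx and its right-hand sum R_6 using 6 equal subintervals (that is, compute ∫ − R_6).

-212

Exact integral: ∫_3.5^9.5 r(x) dx = 1537.5.
R_6 = 1749.5.
Error = 1537.5 − 1749.5 = -212.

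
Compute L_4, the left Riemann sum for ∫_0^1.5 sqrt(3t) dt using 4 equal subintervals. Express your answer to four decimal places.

1.6492

Δt = (1.5 − 0)/4 = 0.375.
Left endpoints: 0, 0.375, 0.75, 1.125.
f(0) ≈ 0.0000, f(0.375) ≈ 1.0607, f(0.75) ≈ 1.5000, f(1.125) ≈ 1.8371.
Sum = Δt · [f(0) + f(0.375) + f(0.75) + f(1.125)].
Sum ≈ 1.6492.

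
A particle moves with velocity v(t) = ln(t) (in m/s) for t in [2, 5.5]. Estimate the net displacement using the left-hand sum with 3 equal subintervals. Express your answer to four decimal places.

3.8642

Δt = (5.5 − 2)/3 = 7/6.
Left endpoints: 2, 19/6, 13/3.
v(2) ≈ 0.6931, v(19/6) ≈ 1.1527, v(13/3) ≈ 1.4663.
Sum = Δt · [v(2) + v(19/6) + v(13/3)].
Sum ≈ 3.8642.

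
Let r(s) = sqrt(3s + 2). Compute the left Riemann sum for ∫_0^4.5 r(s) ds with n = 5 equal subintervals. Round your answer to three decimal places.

11.752

Δs = (4.5 − 0)/5 = 0.9.
Left endpoints: 0, 0.9, 1.8, 2.7, 3.6.
r(0) ≈ 1.414, r(0.9) ≈ 2.168, r(1.8) ≈ 2.720, r(2.7) ≈ 3.178, r(3.6) ≈ 3.578.
Sum = Δs · [r(0) + r(0.9) + r(1.8) + r(2.7) + r(3.6)].
Sum ≈ 11.752.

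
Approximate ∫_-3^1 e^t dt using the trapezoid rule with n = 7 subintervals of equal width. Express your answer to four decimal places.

2.7407

Δt = (1 − (-3))/7 = 4/7.
f(-3) ≈ 0.0498, f(-17/7) ≈ 0.0882, f(-13/7) ≈ 0.1561, f(-9/7) ≈ 0.2765, f(-5/7) ≈ 0.4895, f(-1/7) ≈ 0.8669, f(3/7) ≈ 1.5351, f(1) ≈ 2.7183.
T_7 = (Δt/2)·[f(t_0) + 2f(t_1) + ... + 2f(t_{6}) + f(t_7)].
Sum ≈ 2.7407.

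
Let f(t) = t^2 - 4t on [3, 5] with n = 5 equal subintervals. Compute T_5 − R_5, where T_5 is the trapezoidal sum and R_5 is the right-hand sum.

T_5 = 0.72.
R_5 = 2.32.
T_5 − R_5 = -1.6.

-1.6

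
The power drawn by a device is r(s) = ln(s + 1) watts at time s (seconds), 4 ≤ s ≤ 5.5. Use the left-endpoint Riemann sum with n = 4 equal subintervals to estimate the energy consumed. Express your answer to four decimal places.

2.5698

Δs = (5.5 − 4)/4 = 0.375.
Left endpoints: 4, 4.375, 4.75, 5.125.
r(4) ≈ 1.6094, r(4.375) ≈ 1.6818, r(4.75) ≈ 1.7492, r(5.125) ≈ 1.8124.
Sum = Δs · [r(4) + r(4.375) + r(4.75) + r(5.125)].
Sum ≈ 2.5698.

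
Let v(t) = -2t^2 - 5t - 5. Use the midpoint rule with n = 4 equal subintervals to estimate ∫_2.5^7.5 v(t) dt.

-419.53125

Δt = (7.5 − 2.5)/4 = 1.25.
Midpoints: 3.125, 4.375, 5.625, 6.875.
v(3.125) = -40.15625, v(4.375) = -65.15625, v(5.625) = -96.40625, v(6.875) = -133.90625.
Sum = Δt · [v(3.125) + v(4.375) + v(5.625) + v(6.875)].
Sum = -419.53125.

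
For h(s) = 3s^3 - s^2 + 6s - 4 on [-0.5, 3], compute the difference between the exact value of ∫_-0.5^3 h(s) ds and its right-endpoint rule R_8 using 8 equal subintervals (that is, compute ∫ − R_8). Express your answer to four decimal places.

Exact integral: ∫_-0.5^3 h(s) ds ≈ 63.911458.
R_8 ≈ 85.536377.
Error ≈ 63.911458 − 85.536377 ≈ -21.6249.

-21.6249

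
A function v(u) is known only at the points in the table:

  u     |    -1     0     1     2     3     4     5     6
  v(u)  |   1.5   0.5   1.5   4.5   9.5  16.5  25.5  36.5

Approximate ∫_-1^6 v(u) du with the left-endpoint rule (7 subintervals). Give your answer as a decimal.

Δu = 1.
Sum = 1·[1.5 + 0.5 + 1.5 + 4.5 + 9.5 + 16.5 + 25.5] = 59.5.

59.5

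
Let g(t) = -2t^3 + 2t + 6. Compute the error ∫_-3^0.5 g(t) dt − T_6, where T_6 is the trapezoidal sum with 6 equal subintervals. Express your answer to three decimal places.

-1.489

Exact integral: ∫_-3^0.5 g(t) dt = 52.71875.
T_6 ≈ 54.20747.
Error ≈ 52.71875 − 54.20747 ≈ -1.489.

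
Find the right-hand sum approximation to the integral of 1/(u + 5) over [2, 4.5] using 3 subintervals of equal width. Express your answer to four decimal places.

0.2903

Δu = (4.5 − 2)/3 = 5/6.
Right endpoints: 17/6, 11/3, 4.5.
f(17/6) = 6/47, f(11/3) = 3/26, f(4.5) = 2/19.
Sum = Δu · [f(17/6) + f(11/3) + f(4.5)].
Sum ≈ 0.2903.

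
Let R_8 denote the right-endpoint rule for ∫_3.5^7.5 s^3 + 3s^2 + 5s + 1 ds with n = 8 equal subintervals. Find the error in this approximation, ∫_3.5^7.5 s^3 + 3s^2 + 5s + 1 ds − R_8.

-136

Exact integral: ∫_3.5^7.5 f(s) ds = 1246.5.
R_8 = 1382.5.
Error = 1246.5 − 1382.5 = -136.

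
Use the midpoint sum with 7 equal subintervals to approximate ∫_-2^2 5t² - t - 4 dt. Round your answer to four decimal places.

Δt = (2 − (-2))/7 = 4/7.
Midpoints: -12/7, -8/7, -4/7, 0, 4/7, 8/7, 12/7.
f(-12/7) = 608/49, f(-8/7) = 180/49, f(-4/7) = -88/49, f(0) = -4, f(4/7) = -144/49, f(8/7) = 68/49, f(12/7) = 440/49.
Sum = Δt · [f(-12/7) + f(-8/7) + f(-4/7) + ...].
Sum ≈ 10.1224.

10.1224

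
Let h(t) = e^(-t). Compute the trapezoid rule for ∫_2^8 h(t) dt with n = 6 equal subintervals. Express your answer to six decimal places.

0.146067

Δt = (8 − 2)/6 = 1.
h(2) ≈ 0.135335, h(3) ≈ 0.049787, h(4) ≈ 0.018316, h(5) ≈ 0.006738, h(6) ≈ 0.002479, h(7) ≈ 0.000912, h(8) ≈ 0.000335.
T_6 = (Δt/2)·[h(t_0) + 2h(t_1) + ... + 2h(t_{5}) + h(t_6)].
Sum ≈ 0.146067.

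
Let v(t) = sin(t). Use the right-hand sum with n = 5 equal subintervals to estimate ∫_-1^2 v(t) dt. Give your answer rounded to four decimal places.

1.4528

Δt = (2 − (-1))/5 = 0.6.
Right endpoints: -0.4, 0.2, 0.8, 1.4, 2.
v(-0.4) ≈ -0.3894, v(0.2) ≈ 0.1987, v(0.8) ≈ 0.7174, v(1.4) ≈ 0.9854, v(2) ≈ 0.9093.
Sum = Δt · [v(-0.4) + v(0.2) + v(0.8) + v(1.4) + v(2)].
Sum ≈ 1.4528.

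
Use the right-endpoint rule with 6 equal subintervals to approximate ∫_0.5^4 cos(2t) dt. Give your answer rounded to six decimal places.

Δt = (4 − 0.5)/6 = 7/12.
Right endpoints: 13/12, 5/3, 2.25, 17/6, 41/12, 4.
f(13/12) ≈ -0.561229, f(5/3) ≈ -0.981674, f(2.25) ≈ -0.210796, f(17/6) ≈ 0.815896, f(41/12) ≈ 0.852447, f(4) ≈ -0.145500.
Sum = Δt · [f(13/12) + f(5/3) + f(2.25) + ...].
Sum ≈ -0.134666.

-0.134666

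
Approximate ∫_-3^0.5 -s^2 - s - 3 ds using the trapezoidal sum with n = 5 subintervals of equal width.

-15.4525

Δs = (0.5 − (-3))/5 = 0.7.
f(-3) = -9, f(-2.3) = -5.99, f(-1.6) = -3.96, f(-0.9) = -2.91, f(-0.2) = -2.84, f(0.5) = -3.75.
T_5 = (Δs/2)·[f(s_0) + 2f(s_1) + ... + 2f(s_{4}) + f(s_5)].
Sum = -15.4525.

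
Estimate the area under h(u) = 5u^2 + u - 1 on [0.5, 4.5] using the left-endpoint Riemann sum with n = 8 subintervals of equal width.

Δu = (4.5 − 0.5)/8 = 0.5.
Left endpoints: 0.5, 1, 1.5, 2, 2.5, 3, 3.5, 4.
h(0.5) = 0.75, h(1) = 5, h(1.5) = 11.75, h(2) = 21, h(2.5) = 32.75, h(3) = 47, h(3.5) = 63.75, h(4) = 83.
Sum = Δu · [h(0.5) + h(1) + h(1.5) + ...].
Sum = 132.5.

132.5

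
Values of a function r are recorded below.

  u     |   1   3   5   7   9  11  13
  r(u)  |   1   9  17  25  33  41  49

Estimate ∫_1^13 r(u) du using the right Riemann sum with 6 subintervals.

Δu = 2.
Sum = 2·[9 + 17 + 25 + 33 + 41 + 49] = 348.

348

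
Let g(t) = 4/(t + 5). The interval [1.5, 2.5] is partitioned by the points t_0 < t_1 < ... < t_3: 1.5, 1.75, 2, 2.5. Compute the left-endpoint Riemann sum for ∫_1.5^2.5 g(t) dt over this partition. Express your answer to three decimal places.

0.588

Subinterval widths: 0.25, 0.25, 0.5.
Left endpoints: 1.5, 1.75, 2.
g(1.5) = 8/13, g(1.75) = 16/27, g(2) = 4/7.
Sum = Σ Δt_i · g(t_i).
Sum ≈ 0.588.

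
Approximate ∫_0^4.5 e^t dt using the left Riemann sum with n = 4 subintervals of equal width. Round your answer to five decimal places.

Δt = (4.5 − 0)/4 = 1.125.
Left endpoints: 0, 1.125, 2.25, 3.375.
f(0) ≈ 1.00000, f(1.125) ≈ 3.08022, f(2.25) ≈ 9.48774, f(3.375) ≈ 29.22428.
Sum = Δt · [f(0) + f(1.125) + f(2.25) + f(3.375)].
Sum ≈ 48.14127.

48.14127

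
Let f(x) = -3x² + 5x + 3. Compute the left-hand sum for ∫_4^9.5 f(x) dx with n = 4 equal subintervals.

-462.21484375

Δx = (9.5 − 4)/4 = 1.375.
Left endpoints: 4, 5.375, 6.75, 8.125.
f(4) = -25, f(5.375) = -56.796875, f(6.75) = -99.9375, f(8.125) = -154.421875.
Sum = Δx · [f(4) + f(5.375) + f(6.75) + f(8.125)].
Sum = -462.21484375.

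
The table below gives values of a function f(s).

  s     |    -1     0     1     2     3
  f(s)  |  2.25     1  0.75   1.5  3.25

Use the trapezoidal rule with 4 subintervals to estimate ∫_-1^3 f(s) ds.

Δs = 1.
T_4 = (1/2)·[2.25 + 2·1 + 2·0.75 + 2·1.5 + 3.25] = 6.

6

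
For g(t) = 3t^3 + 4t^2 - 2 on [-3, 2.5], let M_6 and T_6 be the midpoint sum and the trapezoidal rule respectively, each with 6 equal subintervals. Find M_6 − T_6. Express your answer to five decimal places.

-2.02192

M_6 ≈ 13.7062355.
T_6 ≈ 15.7281539.
M_6 − T_6 ≈ -2.02192.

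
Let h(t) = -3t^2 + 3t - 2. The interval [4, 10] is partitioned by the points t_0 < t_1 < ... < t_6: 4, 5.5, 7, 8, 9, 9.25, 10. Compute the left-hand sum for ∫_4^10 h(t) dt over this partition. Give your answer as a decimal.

-697.078125

Subinterval widths: 1.5, 1.5, 1, 1, 0.25, 0.75.
Left endpoints: 4, 5.5, 7, 8, 9, 9.25.
h(4) = -38, h(5.5) = -76.25, h(7) = -128, h(8) = -170, h(9) = -218, h(9.25) = -230.9375.
Sum = Σ Δt_i · h(t_i).
Sum = -697.078125.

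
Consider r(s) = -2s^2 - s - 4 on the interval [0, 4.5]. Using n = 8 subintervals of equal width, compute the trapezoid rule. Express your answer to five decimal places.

-89.34961

Δs = (4.5 − 0)/8 = 0.5625.
r(0) = -4, r(0.5625) = -5.1953125, r(1.125) = -7.65625, r(1.6875) = -11.3828125, r(2.25) = -16.375, r(2.8125) = -22.6328125, r(3.375) = -30.15625, r(3.9375) = -38.9453125, r(4.5) = -49.
T_8 = (Δs/2)·[r(s_0) + 2r(s_1) + ... + 2r(s_{7}) + r(s_8)].
Sum ≈ -89.34961.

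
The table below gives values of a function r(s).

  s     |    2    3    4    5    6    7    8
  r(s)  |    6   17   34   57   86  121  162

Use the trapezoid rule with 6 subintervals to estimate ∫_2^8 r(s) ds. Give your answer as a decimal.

399

Δs = 1.
T_6 = (1/2)·[6 + 2·17 + 2·34 + 2·57 + 2·86 + 2·121 + 162] = 399.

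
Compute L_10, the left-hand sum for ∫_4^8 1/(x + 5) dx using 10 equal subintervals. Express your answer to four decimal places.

Δx = (8 − 4)/10 = 0.4.
Left endpoints: 4, 4.4, 4.8, 5.2, 5.6, 6, 6.4, 6.8, 7.2, 7.6.
f(4) = 1/9, f(4.4) = 5/47, f(4.8) = 5/49, f(5.2) = 5/51, f(5.6) = 5/53, f(6) = 1/11, f(6.4) = 5/57, f(6.8) = 5/59, f(7.2) = 5/61, f(7.6) = 5/63.
Sum = Δx · [f(4) + f(4.4) + f(4.8) + ...].
Sum ≈ 0.3746.

0.3746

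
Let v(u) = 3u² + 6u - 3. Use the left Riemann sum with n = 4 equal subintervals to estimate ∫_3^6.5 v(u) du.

Δu = (6.5 − 3)/4 = 0.875.
Left endpoints: 3, 3.875, 4.75, 5.625.
v(3) = 42, v(3.875) = 65.296875, v(4.75) = 93.1875, v(5.625) = 125.671875.
Sum = Δu · [v(3) + v(3.875) + v(4.75) + v(5.625)].
Sum = 285.38671875.

285.38671875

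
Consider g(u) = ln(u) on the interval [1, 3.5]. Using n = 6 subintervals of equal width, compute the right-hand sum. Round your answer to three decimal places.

Δu = (3.5 − 1)/6 = 5/12.
Right endpoints: 17/12, 11/6, 2.25, 8/3, 37/12, 3.5.
g(17/12) ≈ 0.348, g(11/6) ≈ 0.606, g(2.25) ≈ 0.811, g(8/3) ≈ 0.981, g(37/12) ≈ 1.126, g(3.5) ≈ 1.253.
Sum = Δu · [g(17/12) + g(11/6) + g(2.25) + ...].
Sum ≈ 2.135.

2.135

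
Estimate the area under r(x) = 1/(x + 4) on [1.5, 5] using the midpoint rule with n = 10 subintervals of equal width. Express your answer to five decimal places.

Δx = (5 − 1.5)/10 = 0.35.
Midpoints: 1.675, 2.025, 2.375, 2.725, 3.075, 3.425, 3.775, 4.125, 4.475, 4.825.
r(1.675) = 40/227, r(2.025) = 40/241, r(2.375) = 8/51, r(2.725) = 40/269, r(3.075) = 40/283, r(3.425) = 40/297, r(3.775) = 40/311, r(4.125) = 8/65, r(4.475) = 40/339, r(4.825) = 40/353.
Sum = Δx · [r(1.675) + r(2.025) + r(2.375) + ...].
Sum ≈ 0.49237.

0.49237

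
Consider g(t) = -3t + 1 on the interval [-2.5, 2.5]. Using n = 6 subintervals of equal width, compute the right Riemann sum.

-1.25

Δt = (2.5 − (-2.5))/6 = 5/6.
Right endpoints: -5/3, -5/6, 0, 5/6, 5/3, 2.5.
g(-5/3) = 6, g(-5/6) = 3.5, g(0) = 1, g(5/6) = -1.5, g(5/3) = -4, g(2.5) = -6.5.
Sum = Δt · [g(-5/3) + g(-5/6) + g(0) + ...].
Sum = -1.25.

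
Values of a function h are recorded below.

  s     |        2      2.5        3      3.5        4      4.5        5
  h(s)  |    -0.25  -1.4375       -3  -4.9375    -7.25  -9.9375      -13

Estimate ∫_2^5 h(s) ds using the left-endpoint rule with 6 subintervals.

-13.40625

Δs = 0.5.
Sum = 0.5·[(-0.25) + (-1.4375) + (-3) + (-4.9375) + (-7.25) + (-9.9375)] = -13.40625.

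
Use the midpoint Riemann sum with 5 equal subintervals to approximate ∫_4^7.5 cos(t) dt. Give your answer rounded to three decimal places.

1.730

Δt = (7.5 − 4)/5 = 0.7.
Midpoints: 4.35, 5.05, 5.75, 6.45, 7.15.
f(4.35) ≈ -0.355, f(5.05) ≈ 0.331, f(5.75) ≈ 0.861, f(6.45) ≈ 0.986, f(7.15) ≈ 0.647.
Sum = Δt · [f(4.35) + f(5.05) + f(5.75) + f(6.45) + f(7.15)].
Sum ≈ 1.730.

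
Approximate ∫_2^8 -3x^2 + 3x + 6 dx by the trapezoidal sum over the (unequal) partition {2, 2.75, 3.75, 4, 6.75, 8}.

Subinterval widths: 0.75, 1, 0.25, 2.75, 1.25.
f(2) = 0, f(2.75) = -8.4375, f(3.75) = -24.9375, f(4) = -30, f(6.75) = -110.4375, f(8) = -162.
On each subinterval the trapezoid contributes (Δx_i/2)·[f(x_{i-1}) + f(x_i)].
Sum = -390.09375.

-390.09375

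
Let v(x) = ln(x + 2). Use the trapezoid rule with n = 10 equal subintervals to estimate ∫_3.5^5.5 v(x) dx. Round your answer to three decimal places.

Δx = (5.5 − 3.5)/10 = 0.2.
v(3.5) ≈ 1.705, v(3.7) ≈ 1.740, v(3.9) ≈ 1.775, v(4.1) ≈ 1.808, v(4.3) ≈ 1.841, v(4.5) ≈ 1.872, v(4.7) ≈ 1.902, v(4.9) ≈ 1.932, v(5.1) ≈ 1.960, v(5.3) ≈ 1.988, v(5.5) ≈ 2.015.
T_10 = (Δx/2)·[v(x_0) + 2v(x_1) + ... + 2v(x_{9}) + v(x_10)].
Sum ≈ 3.735.

3.735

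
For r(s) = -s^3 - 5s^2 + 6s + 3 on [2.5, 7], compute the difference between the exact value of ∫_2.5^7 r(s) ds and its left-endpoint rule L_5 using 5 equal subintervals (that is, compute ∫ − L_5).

-219.661875

Exact integral: ∫_2.5^7 r(s) ds = -994.359375.
L_5 = -774.6975.
Error = -994.359375 − (-774.6975) = -219.661875.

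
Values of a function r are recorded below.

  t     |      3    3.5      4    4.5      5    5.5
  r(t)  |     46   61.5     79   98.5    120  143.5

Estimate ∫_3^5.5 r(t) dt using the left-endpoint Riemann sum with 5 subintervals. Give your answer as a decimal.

Δt = 0.5.
Sum = 0.5·[46 + 61.5 + 79 + 98.5 + 120] = 202.5.

202.5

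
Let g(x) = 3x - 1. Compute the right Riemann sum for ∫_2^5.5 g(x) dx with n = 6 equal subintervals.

Δx = (5.5 − 2)/6 = 7/12.
Right endpoints: 31/12, 19/6, 3.75, 13/3, 59/12, 5.5.
g(31/12) = 6.75, g(19/6) = 8.5, g(3.75) = 10.25, g(13/3) = 12, g(59/12) = 13.75, g(5.5) = 15.5.
Sum = Δx · [g(31/12) + g(19/6) + g(3.75) + ...].
Sum = 38.9375.

38.9375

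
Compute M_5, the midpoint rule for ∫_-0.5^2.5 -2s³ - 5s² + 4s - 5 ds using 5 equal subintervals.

-47.76

Δs = (2.5 − (-0.5))/5 = 0.6.
Midpoints: -0.2, 0.4, 1, 1.6, 2.2.
f(-0.2) = -5.984, f(0.4) = -4.328, f(1) = -8, f(1.6) = -19.592, f(2.2) = -41.696.
Sum = Δs · [f(-0.2) + f(0.4) + f(1) + f(1.6) + f(2.2)].
Sum = -47.76.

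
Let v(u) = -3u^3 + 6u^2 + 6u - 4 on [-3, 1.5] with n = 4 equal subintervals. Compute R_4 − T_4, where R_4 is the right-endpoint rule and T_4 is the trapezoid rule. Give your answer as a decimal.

-58.8515625

R_4 ≈ 32.704102.
T_4 ≈ 91.555664.
R_4 − T_4 = -58.8515625.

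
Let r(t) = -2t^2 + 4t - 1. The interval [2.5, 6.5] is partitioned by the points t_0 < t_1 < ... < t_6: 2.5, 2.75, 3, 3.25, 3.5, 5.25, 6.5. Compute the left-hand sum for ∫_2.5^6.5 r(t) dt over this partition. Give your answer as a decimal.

Subinterval widths: 0.25, 0.25, 0.25, 0.25, 1.75, 1.25.
Left endpoints: 2.5, 2.75, 3, 3.25, 3.5, 5.25.
r(2.5) = -3.5, r(2.75) = -5.125, r(3) = -7, r(3.25) = -9.125, r(3.5) = -11.5, r(5.25) = -35.125.
Sum = Σ Δt_i · r(t_i).
Sum = -70.21875.

-70.21875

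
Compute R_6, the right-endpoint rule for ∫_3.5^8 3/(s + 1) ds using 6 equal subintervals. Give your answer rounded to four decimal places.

1.9596

Δs = (8 − 3.5)/6 = 0.75.
Right endpoints: 4.25, 5, 5.75, 6.5, 7.25, 8.
f(4.25) = 4/7, f(5) = 0.5, f(5.75) = 4/9, f(6.5) = 0.4, f(7.25) = 4/11, f(8) = 1/3.
Sum = Δs · [f(4.25) + f(5) + f(5.75) + ...].
Sum ≈ 1.9596.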